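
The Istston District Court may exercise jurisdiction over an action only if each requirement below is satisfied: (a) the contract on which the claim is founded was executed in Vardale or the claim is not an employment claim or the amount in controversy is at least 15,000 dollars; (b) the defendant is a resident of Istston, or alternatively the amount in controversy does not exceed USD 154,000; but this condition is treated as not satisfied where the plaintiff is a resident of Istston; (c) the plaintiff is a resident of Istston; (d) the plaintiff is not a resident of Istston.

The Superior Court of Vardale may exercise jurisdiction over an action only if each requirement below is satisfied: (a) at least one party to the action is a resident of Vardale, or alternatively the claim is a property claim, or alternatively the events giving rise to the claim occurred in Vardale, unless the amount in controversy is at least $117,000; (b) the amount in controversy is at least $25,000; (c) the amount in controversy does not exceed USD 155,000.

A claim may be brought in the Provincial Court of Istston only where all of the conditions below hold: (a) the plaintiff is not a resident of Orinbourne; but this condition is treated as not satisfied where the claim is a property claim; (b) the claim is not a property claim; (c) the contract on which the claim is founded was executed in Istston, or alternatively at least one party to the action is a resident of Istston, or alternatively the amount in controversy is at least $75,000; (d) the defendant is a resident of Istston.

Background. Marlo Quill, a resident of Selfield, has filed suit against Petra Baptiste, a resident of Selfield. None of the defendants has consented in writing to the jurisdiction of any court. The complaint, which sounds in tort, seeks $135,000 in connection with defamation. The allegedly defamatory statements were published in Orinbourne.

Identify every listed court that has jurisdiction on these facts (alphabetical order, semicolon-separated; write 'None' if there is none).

The Istston District Court:
  (a) The claim is a tort claim, not an employment claim, so this disjunct is met. Satisfied.
  (b) The amount in controversy is USD 135,000, within the 154,000 dollars ceiling, so this disjunct is met. The exception is not triggered, since the plaintiff resides in Selfield, not Istston. Met.
  (c) The plaintiff resides in Selfield, not Istston. Not satisfied.
  (d) The plaintiff resides in Selfield, which is not Istston. Met.
  → Not every requirement is met — no jurisdiction.
The Superior Court of Vardale:
  (a) No party resides in Vardale; the claim is a tort claim, not a property claim; the operative events occurred in Orinbourne, not Vardale — every alternative fails. But the amount in controversy is 135,000 dollars, which meets the USD 117,000 floor, and the 'unless' clause therefore excuses the requirement. Condition met.
  (b) The amount in controversy is USD 135,000, which meets the 25,000 dollars floor. Met.
  (c) The amount in controversy is USD 135,000, within the $155,000 ceiling. Condition met.
  → The court has jurisdiction.
The Provincial Court of Istston:
  (a) The plaintiff resides in Selfield, which is not Orinbourne. The carve-out does not apply: the claim is a tort claim, not a property claim. Satisfied.
  (b) The claim is a tort claim, not a property claim. Condition met.
  (c) The amount in controversy is USD 135,000, which meets the USD 75,000 floor, which satisfies one of the alternatives. Met.
  (d) The defendant resides in Selfield, not Istston. Not satisfied.
  → Not every requirement is met — no jurisdiction.

the Superior Court of Vardale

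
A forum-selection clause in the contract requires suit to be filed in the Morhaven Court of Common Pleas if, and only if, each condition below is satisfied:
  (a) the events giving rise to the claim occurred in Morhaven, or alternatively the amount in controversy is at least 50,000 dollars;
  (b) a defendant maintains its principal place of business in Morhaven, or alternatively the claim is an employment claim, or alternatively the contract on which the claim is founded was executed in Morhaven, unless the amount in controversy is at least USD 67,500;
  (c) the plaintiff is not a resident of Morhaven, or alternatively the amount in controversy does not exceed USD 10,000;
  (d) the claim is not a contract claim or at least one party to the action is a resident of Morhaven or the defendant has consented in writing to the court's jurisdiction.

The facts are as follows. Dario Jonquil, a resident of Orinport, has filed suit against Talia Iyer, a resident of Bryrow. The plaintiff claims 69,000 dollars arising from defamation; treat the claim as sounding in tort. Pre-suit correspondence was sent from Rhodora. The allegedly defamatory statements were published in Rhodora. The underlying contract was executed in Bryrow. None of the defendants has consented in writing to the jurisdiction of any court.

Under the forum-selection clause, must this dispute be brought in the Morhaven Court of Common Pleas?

The Morhaven Court of Common Pleas:
  (a) The amount in controversy is 69,000 dollars, which meets the 50,000 dollars floor, which satisfies one of the alternatives. Satisfied.
  (b) No defendant is a corporation; the claim is a tort claim, not an employment claim; the contract was executed in Bryrow, not Morhaven — no alternative holds. The proviso rescues it, though: the amount in controversy is USD 69,000, which meets the $67,500 floor. Met.
  (c) The plaintiff resides in Orinport, which is not Morhaven — that alternative is enough. Met.
  (d) The claim is a tort claim, not a contract claim, so this disjunct is met. Condition met.
  → Forum clause is triggered.

Yes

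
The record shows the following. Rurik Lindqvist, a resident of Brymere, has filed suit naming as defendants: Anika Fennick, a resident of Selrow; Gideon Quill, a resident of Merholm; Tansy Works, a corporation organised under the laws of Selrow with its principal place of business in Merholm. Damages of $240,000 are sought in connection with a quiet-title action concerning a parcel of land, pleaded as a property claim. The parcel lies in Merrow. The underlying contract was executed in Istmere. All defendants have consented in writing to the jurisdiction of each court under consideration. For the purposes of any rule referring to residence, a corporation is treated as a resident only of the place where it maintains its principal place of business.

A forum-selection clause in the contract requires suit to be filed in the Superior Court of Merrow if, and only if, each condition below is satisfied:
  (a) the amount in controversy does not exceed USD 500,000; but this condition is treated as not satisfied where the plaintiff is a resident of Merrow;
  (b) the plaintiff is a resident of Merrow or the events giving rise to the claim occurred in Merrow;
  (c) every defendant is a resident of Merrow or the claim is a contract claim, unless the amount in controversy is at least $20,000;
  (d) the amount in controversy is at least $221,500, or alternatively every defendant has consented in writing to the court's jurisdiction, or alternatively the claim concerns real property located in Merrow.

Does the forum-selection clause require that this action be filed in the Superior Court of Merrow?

The Superior Court of Merrow:
  (a) The amount in controversy is 240,000 dollars, within the $500,000 ceiling. The carve-out does not apply: the plaintiff resides in Brymere, not Merrow. Condition met.
  (b) The operative events occurred in Merrow, so one alternative holds. Satisfied.
  (c) The defendants reside as follows — Anika Fennick in Selrow, Gideon Quill in Merholm, Tansy Works in Merholm — not all in Merrow; the claim is a property claim, not a contract claim — no alternative holds. However, the amount in controversy is USD 240,000, which meets the $20,000 floor, so the 'unless' proviso supplies this condition. Satisfied.
  (d) The amount in controversy is 240,000 dollars, which meets the 221,500 dollars floor — that alternative is enough. Condition met.
  → The clause applies.

Yes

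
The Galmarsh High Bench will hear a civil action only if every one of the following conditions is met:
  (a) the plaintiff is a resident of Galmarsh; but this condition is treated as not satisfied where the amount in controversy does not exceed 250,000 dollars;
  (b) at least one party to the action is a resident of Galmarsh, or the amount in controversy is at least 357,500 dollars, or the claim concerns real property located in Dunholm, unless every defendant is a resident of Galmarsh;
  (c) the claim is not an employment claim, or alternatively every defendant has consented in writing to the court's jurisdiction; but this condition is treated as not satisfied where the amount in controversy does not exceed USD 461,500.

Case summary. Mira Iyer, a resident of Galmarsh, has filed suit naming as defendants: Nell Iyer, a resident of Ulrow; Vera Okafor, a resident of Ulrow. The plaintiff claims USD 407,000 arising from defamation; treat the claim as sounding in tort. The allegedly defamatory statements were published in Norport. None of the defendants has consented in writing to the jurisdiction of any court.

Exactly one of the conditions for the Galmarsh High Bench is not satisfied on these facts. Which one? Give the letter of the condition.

(c)

The Galmarsh High Bench:
  (a) The plaintiff resides in Galmarsh. The exception is not triggered, since the amount in controversy is 407,000 dollars, above the USD 250,000 ceiling. Satisfied.
  (b) Mira Iyer resides in Galmarsh, which satisfies one of the alternatives. Satisfied.
  (c) The claim is a tort claim, not an employment claim, so this disjunct is met. But the amount in controversy is $407,000, within the USD 461,500 ceiling, triggering the carve-out and defeating this condition. Not satisfied.
Only condition (c) fails.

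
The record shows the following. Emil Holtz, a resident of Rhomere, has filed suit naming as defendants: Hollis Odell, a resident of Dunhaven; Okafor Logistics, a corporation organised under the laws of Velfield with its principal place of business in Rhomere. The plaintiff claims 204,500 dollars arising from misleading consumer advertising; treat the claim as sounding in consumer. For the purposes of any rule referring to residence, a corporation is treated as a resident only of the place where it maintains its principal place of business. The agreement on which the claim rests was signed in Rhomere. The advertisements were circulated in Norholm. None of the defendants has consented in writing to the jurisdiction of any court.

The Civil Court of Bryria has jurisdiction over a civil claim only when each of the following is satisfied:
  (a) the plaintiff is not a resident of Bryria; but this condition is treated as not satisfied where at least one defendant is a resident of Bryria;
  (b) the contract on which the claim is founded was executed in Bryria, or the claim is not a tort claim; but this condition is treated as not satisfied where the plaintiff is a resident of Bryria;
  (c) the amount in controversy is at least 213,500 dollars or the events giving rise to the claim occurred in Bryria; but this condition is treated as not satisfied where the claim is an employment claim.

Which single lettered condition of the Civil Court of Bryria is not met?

The Civil Court of Bryria:
  (a) The plaintiff resides in Rhomere, which is not Bryria. The exception is not triggered, since no defendant resides in Bryria (they reside in Dunhaven, Rhomere). Satisfied.
  (b) The claim is a consumer claim, not a tort claim, so one alternative holds. The carve-out does not apply: the plaintiff resides in Rhomere, not Bryria. Met.
  (c) The amount in controversy is USD 204,500, below the USD 213,500 floor; the operative events occurred in Norholm, not Bryria — every alternative fails. Condition not met.
Only condition (c) fails.

(c)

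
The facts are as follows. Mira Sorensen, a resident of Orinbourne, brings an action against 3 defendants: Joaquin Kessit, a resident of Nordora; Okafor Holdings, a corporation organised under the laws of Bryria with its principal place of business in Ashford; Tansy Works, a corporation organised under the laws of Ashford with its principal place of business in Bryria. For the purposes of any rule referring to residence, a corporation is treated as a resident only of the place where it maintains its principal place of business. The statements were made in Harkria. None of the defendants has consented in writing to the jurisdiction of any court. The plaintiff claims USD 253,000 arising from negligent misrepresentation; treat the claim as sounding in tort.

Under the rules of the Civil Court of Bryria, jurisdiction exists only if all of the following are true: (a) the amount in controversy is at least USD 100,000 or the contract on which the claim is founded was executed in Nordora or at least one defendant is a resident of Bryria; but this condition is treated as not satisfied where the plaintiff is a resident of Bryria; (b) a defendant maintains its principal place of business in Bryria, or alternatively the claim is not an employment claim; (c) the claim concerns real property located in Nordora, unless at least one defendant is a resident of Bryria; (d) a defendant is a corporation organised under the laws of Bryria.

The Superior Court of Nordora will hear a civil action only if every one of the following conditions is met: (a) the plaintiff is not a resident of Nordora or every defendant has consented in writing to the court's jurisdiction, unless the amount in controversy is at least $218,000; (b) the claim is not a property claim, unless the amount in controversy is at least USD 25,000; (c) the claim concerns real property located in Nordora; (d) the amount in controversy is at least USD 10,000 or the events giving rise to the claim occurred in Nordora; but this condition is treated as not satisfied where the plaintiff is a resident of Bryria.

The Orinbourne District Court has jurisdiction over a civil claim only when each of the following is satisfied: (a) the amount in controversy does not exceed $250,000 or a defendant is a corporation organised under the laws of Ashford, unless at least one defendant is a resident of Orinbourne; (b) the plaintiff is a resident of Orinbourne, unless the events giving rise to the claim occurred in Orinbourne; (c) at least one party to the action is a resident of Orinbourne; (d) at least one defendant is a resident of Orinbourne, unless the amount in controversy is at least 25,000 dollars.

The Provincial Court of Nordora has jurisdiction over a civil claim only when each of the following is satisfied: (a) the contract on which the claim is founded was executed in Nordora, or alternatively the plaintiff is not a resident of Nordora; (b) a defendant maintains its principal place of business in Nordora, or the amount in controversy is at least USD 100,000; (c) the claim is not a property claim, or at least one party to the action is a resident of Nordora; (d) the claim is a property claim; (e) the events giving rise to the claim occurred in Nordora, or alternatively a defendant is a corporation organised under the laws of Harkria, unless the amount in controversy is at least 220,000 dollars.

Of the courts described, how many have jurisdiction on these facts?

The Civil Court of Bryria:
  (a) The amount in controversy is $253,000, which meets the 100,000 dollars floor, which satisfies one of the alternatives. And the carve-out is inapplicable — the plaintiff resides in Orinbourne, not Bryria. Condition met.
  (b) Tansy Works has its principal place of business in Bryria, so one alternative holds. Condition met.
  (c) The claim does not concern real property. The proviso rescues it, though: Tansy Works resides in Bryria. Met.
  (d) Okafor Holdings is organised under the laws of Bryria. Condition met.
  → All conditions met; jurisdiction exists.
The Superior Court of Nordora:
  (a) The plaintiff resides in Orinbourne, which is not Nordora, which satisfies one of the alternatives. Satisfied.
  (b) The claim is a tort claim, not a property claim. Satisfied.
  (c) The claim does not concern real property. Fails.
  (d) The amount in controversy is 253,000 dollars, which meets the $10,000 floor — that alternative is enough. The exception is not triggered, since the plaintiff resides in Orinbourne, not Bryria. Satisfied.
  → No jurisdiction.
The Orinbourne District Court:
  (a) Tansy Works is organised under the laws of Ashford, so this disjunct is met. Met.
  (b) The plaintiff resides in Orinbourne. Met.
  (c) Mira Sorensen resides in Orinbourne. Met.
  (d) No defendant resides in Orinbourne (they reside in Nordora, Ashford, Bryria). However, the amount in controversy is USD 253,000, which meets the 25,000 dollars floor, so the 'unless' proviso supplies this condition. Condition met.
  → The court has jurisdiction.
The Provincial Court of Nordora:
  (a) The plaintiff resides in Orinbourne, which is not Nordora — that alternative is enough. Met.
  (b) The amount in controversy is 253,000 dollars, which meets the $100,000 floor — that alternative is enough. Met.
  (c) The claim is a tort claim, not a property claim, which satisfies one of the alternatives. Satisfied.
  (d) The claim is a tort claim, not a property claim. Not met.
  (e) The operative events occurred in Harkria, not Nordora; the corporate defendant(s) are organised in Ashford, Bryria, not Harkria — every alternative fails. The proviso rescues it, though: the amount in controversy is $253,000, which meets the $220,000 floor. Condition met.
  → No jurisdiction.
Courts with jurisdiction: the Civil Court of Bryria, the Orinbourne District Court — 2 in total.

2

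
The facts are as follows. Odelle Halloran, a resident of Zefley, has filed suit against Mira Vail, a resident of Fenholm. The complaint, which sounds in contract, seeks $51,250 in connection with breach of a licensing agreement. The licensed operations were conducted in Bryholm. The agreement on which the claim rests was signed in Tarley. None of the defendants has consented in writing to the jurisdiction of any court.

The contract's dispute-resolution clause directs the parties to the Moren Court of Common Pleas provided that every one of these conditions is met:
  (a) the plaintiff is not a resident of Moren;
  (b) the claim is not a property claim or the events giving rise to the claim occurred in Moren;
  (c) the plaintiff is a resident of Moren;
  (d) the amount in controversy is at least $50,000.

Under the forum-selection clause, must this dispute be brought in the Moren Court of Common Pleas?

The Moren Court of Common Pleas:
  (a) The plaintiff resides in Zefley, which is not Moren. Met.
  (b) The claim is a contract claim, not a property claim, so this disjunct is met. Met.
  (c) The plaintiff resides in Zefley, not Moren. Not satisfied.
  (d) The amount in controversy is USD 51,250, which meets the USD 50,000 floor. Met.
  → The clause does not apply.

No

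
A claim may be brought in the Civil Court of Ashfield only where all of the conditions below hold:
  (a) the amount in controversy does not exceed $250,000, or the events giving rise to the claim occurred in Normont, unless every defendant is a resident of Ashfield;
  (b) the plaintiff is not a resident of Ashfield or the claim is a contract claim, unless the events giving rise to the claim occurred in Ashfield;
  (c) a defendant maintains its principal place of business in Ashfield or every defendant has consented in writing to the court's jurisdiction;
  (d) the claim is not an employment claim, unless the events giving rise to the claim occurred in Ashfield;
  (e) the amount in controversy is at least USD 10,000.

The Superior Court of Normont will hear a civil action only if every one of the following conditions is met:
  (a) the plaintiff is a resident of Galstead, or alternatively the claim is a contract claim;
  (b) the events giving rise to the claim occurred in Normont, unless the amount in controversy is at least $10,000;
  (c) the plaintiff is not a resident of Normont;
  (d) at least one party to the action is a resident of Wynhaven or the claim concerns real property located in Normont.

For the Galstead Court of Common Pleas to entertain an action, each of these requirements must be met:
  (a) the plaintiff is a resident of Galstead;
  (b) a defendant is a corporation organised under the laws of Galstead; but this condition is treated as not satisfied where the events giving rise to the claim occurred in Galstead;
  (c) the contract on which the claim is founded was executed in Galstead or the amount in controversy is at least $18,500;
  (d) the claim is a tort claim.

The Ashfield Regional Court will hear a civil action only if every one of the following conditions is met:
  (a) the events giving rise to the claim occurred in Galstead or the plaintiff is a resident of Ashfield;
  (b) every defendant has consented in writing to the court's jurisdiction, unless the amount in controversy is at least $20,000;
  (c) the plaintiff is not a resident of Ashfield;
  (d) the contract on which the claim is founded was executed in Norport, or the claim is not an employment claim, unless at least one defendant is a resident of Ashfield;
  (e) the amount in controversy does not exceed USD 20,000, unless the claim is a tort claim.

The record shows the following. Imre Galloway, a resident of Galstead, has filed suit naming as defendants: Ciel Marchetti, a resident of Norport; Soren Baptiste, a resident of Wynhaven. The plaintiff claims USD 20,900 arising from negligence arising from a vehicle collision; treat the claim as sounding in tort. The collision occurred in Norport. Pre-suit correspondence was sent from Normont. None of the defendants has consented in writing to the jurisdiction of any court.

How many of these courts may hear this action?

1

The Civil Court of Ashfield:
  (a) The amount in controversy is 20,900 dollars, within the 250,000 dollars ceiling, so one alternative holds. Condition met.
  (b) The plaintiff resides in Galstead, which is not Ashfield — that alternative is enough. Satisfied.
  (c) No defendant is a corporation; no such written consent has been filed — none of the alternatives is met. Not satisfied.
  (d) The claim is a tort claim, not an employment claim. Met.
  (e) The amount in controversy is $20,900, which meets the 10,000 dollars floor. Met.
  → Not every requirement is met — no jurisdiction.
The Superior Court of Normont:
  (a) The plaintiff resides in Galstead, so this disjunct is met. Condition met.
  (b) The operative events occurred in Norport, not Normont. However, the amount in controversy is $20,900, which meets the 10,000 dollars floor, so the 'unless' proviso supplies this condition. Satisfied.
  (c) The plaintiff resides in Galstead, which is not Normont. Condition met.
  (d) Soren Baptiste resides in Wynhaven, which satisfies one of the alternatives. Satisfied.
  → The court has jurisdiction.
The Galstead Court of Common Pleas:
  (a) The plaintiff resides in Galstead. Condition met.
  (b) No defendant is a corporation. Fails.
  (c) The amount in controversy is $20,900, which meets the USD 18,500 floor — that alternative is enough. Condition met.
  (d) The claim is a tort claim. Met.
  → The court lacks jurisdiction.
The Ashfield Regional Court:
  (a) The operative events occurred in Norport, not Galstead; the plaintiff resides in Galstead, not Ashfield — every alternative fails. Not met.
  (b) No such written consent has been filed. The proviso rescues it, though: the amount in controversy is 20,900 dollars, which meets the USD 20,000 floor. Satisfied.
  (c) The plaintiff resides in Galstead, which is not Ashfield. Condition met.
  (d) The claim is a tort claim, not an employment claim, which satisfies one of the alternatives. Satisfied.
  (e) The amount in controversy is $20,900, above the 20,000 dollars ceiling. However, the claim is a tort claim, so the 'unless' proviso supplies this condition. Satisfied.
  → No jurisdiction.
Courts with jurisdiction: the Superior Court of Normont — 1 in total.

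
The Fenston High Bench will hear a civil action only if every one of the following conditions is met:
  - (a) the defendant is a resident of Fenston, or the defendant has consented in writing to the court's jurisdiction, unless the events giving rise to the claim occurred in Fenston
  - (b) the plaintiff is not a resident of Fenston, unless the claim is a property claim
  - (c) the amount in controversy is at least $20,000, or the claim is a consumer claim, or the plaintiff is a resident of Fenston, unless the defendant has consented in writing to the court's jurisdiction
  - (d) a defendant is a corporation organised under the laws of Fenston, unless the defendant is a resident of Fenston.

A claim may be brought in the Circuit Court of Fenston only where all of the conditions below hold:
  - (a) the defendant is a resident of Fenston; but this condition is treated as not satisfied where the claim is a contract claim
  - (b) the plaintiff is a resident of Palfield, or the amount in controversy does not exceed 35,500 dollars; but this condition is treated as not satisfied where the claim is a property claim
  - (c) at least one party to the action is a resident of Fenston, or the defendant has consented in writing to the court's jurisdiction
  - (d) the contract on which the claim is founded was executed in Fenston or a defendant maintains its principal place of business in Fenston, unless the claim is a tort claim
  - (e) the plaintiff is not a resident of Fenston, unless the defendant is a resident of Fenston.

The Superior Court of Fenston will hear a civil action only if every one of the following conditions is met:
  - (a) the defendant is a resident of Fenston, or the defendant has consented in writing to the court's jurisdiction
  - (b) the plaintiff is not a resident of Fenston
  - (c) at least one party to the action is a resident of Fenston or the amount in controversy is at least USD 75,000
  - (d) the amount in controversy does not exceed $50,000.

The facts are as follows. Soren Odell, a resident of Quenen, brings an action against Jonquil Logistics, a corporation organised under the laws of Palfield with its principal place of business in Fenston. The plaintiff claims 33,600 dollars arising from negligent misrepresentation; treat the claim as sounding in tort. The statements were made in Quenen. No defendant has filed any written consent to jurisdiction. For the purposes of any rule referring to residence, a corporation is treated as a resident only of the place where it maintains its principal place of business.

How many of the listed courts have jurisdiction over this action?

The Fenston High Bench:
  (a) The defendant resides in Fenston, so this disjunct is met. Condition met.
  (b) The plaintiff resides in Quenen, which is not Fenston. Condition met.
  (c) The amount in controversy is 33,600 dollars, which meets the 20,000 dollars floor, which satisfies one of the alternatives. Met.
  (d) The corporate defendant(s) are organised in Palfield, not Fenston. However, the defendant resides in Fenston, so the 'unless' proviso supplies this condition. Satisfied.
  → Every requirement is satisfied — jurisdiction.
The Circuit Court of Fenston:
  (a) The defendant resides in Fenston. The carve-out does not apply: the claim is a tort claim, not a contract claim. Condition met.
  (b) The amount in controversy is $33,600, within the $35,500 ceiling, so one alternative holds. And the carve-out is inapplicable — the claim is a tort claim, not a property claim. Met.
  (c) Jonquil Logistics resides in Fenston, so this disjunct is met. Satisfied.
  (d) Jonquil Logistics has its principal place of business in Fenston — that alternative is enough. Met.
  (e) The plaintiff resides in Quenen, which is not Fenston. Met.
  → The court has jurisdiction.
The Superior Court of Fenston:
  (a) The defendant resides in Fenston, so this disjunct is met. Condition met.
  (b) The plaintiff resides in Quenen, which is not Fenston. Met.
  (c) Jonquil Logistics resides in Fenston, which satisfies one of the alternatives. Met.
  (d) The amount in controversy is USD 33,600, within the $50,000 ceiling. Satisfied.
  → All conditions met; jurisdiction exists.
Courts with jurisdiction: the Fenston High Bench, the Circuit Court of Fenston, the Superior Court of Fenston — 3 in total.

3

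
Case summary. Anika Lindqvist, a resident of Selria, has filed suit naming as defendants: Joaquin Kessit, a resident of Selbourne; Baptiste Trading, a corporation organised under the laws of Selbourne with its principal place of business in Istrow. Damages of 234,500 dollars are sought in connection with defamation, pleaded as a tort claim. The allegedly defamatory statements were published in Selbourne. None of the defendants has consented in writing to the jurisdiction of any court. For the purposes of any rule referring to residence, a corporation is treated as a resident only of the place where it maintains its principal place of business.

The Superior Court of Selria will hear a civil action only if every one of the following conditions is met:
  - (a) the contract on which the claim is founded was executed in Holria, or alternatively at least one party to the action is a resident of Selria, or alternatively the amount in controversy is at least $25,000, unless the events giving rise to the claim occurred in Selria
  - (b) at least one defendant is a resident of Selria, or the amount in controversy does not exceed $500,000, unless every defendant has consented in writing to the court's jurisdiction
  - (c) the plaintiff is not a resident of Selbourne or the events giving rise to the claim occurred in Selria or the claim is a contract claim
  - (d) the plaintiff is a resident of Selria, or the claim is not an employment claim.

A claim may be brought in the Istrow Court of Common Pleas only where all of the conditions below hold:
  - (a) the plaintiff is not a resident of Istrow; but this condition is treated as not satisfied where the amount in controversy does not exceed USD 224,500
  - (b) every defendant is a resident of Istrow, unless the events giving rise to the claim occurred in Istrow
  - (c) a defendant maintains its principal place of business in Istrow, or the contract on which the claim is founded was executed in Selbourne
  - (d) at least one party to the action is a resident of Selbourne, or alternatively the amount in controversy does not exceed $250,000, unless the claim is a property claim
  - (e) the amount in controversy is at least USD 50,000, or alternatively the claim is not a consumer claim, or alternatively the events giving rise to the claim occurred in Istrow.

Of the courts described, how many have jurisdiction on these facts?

The Superior Court of Selria:
  (a) Anika Lindqvist resides in Selria, which satisfies one of the alternatives. Met.
  (b) The amount in controversy is USD 234,500, within the 500,000 dollars ceiling — that alternative is enough. Satisfied.
  (c) The plaintiff resides in Selria, which is not Selbourne, so this disjunct is met. Satisfied.
  (d) The plaintiff resides in Selria, which satisfies one of the alternatives. Satisfied.
  → All conditions met; jurisdiction exists.
The Istrow Court of Common Pleas:
  (a) The plaintiff resides in Selria, which is not Istrow. And the carve-out is inapplicable — the amount in controversy is USD 234,500, above the USD 224,500 ceiling. Met.
  (b) The defendants reside as follows — Joaquin Kessit in Selbourne, Baptiste Trading in Istrow — not all in Istrow. And the operative events occurred in Selbourne, not Istrow, so the proviso does not save it. Fails.
  (c) Baptiste Trading has its principal place of business in Istrow, so one alternative holds. Met.
  (d) Joaquin Kessit resides in Selbourne, so one alternative holds. Met.
  (e) The amount in controversy is $234,500, which meets the USD 50,000 floor — that alternative is enough. Satisfied.
  → Not every requirement is met — no jurisdiction.
Courts with jurisdiction: the Superior Court of Selria — 1 in total.

1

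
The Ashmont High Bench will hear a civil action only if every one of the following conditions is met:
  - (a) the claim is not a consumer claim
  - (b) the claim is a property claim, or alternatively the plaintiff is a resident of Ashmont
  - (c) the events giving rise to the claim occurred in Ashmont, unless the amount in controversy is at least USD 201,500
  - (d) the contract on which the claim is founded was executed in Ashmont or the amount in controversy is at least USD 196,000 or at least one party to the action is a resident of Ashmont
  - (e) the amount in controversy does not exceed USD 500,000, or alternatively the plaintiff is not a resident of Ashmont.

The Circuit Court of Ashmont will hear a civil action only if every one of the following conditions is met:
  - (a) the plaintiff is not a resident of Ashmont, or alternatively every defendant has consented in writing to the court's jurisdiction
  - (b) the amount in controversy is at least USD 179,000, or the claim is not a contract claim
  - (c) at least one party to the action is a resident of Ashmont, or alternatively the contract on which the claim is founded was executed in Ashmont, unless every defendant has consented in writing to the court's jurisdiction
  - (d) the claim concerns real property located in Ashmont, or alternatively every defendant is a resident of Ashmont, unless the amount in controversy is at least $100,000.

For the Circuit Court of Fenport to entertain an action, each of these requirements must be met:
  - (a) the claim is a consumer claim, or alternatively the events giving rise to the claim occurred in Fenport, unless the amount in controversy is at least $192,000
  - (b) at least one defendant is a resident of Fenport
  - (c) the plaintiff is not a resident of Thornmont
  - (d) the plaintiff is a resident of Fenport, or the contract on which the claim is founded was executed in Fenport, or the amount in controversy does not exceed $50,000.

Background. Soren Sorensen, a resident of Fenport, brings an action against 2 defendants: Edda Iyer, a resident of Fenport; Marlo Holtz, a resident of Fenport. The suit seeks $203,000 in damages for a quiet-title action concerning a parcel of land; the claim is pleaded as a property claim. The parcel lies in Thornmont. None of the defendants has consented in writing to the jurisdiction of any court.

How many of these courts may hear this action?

2

The Ashmont High Bench:
  (a) The claim is a property claim, not a consumer claim. Satisfied.
  (b) The claim is a property claim — that alternative is enough. Met.
  (c) The operative events occurred in Thornmont, not Ashmont. However, the amount in controversy is 203,000 dollars, which meets the $201,500 floor, so the 'unless' proviso supplies this condition. Condition met.
  (d) The amount in controversy is $203,000, which meets the $196,000 floor, which satisfies one of the alternatives. Satisfied.
  (e) The amount in controversy is USD 203,000, within the USD 500,000 ceiling, so this disjunct is met. Met.
  → Every requirement is satisfied — jurisdiction.
The Circuit Court of Ashmont:
  (a) The plaintiff resides in Fenport, which is not Ashmont, which satisfies one of the alternatives. Satisfied.
  (b) The amount in controversy is 203,000 dollars, which meets the $179,000 floor — that alternative is enough. Condition met.
  (c) No party resides in Ashmont; no contract (and hence no place of execution) is alleged — no alternative holds. Nor does the 'unless' clause help: no such written consent has been filed. Condition not met.
  (d) The property lies in Thornmont, not Ashmont; the defendants reside as follows — Edda Iyer in Fenport, Marlo Holtz in Fenport — not all in Ashmont — no alternative holds. The proviso rescues it, though: the amount in controversy is USD 203,000, which meets the 100,000 dollars floor. Condition met.
  → The court lacks jurisdiction.
The Circuit Court of Fenport:
  (a) The claim is a property claim, not a consumer claim; the operative events occurred in Thornmont, not Fenport — none of the alternatives is met. However, the amount in controversy is 203,000 dollars, which meets the $192,000 floor, so the 'unless' proviso supplies this condition. Met.
  (b) Edda Iyer resides in Fenport. Satisfied.
  (c) The plaintiff resides in Fenport, which is not Thornmont. Condition met.
  (d) The plaintiff resides in Fenport, so one alternative holds. Condition met.
  → All conditions met; jurisdiction exists.
Courts with jurisdiction: the Ashmont High Bench, the Circuit Court of Fenport — 2 in total.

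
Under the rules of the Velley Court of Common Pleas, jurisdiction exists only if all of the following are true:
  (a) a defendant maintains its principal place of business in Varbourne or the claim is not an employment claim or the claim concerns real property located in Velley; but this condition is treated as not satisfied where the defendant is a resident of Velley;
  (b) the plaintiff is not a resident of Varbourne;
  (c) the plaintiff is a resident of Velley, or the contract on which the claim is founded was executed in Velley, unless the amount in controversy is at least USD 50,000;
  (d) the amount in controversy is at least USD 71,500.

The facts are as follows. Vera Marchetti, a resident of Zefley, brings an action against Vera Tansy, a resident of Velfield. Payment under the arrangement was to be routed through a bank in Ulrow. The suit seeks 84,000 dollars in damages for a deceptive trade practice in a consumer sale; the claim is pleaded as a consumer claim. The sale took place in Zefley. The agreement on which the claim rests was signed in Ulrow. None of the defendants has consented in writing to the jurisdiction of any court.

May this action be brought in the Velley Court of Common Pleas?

Yes

The Velley Court of Common Pleas:
  (a) The claim is a consumer claim, not an employment claim, so this disjunct is met. And the carve-out is inapplicable — the defendant resides in Velfield, not Velley. Met.
  (b) The plaintiff resides in Zefley, which is not Varbourne. Condition met.
  (c) The plaintiff resides in Zefley, not Velley; the contract was executed in Ulrow, not Velley — none of the alternatives is met. The proviso rescues it, though: the amount in controversy is $84,000, which meets the $50,000 floor. Met.
  (d) The amount in controversy is 84,000 dollars, which meets the USD 71,500 floor. Met.
  → Jurisdiction lies.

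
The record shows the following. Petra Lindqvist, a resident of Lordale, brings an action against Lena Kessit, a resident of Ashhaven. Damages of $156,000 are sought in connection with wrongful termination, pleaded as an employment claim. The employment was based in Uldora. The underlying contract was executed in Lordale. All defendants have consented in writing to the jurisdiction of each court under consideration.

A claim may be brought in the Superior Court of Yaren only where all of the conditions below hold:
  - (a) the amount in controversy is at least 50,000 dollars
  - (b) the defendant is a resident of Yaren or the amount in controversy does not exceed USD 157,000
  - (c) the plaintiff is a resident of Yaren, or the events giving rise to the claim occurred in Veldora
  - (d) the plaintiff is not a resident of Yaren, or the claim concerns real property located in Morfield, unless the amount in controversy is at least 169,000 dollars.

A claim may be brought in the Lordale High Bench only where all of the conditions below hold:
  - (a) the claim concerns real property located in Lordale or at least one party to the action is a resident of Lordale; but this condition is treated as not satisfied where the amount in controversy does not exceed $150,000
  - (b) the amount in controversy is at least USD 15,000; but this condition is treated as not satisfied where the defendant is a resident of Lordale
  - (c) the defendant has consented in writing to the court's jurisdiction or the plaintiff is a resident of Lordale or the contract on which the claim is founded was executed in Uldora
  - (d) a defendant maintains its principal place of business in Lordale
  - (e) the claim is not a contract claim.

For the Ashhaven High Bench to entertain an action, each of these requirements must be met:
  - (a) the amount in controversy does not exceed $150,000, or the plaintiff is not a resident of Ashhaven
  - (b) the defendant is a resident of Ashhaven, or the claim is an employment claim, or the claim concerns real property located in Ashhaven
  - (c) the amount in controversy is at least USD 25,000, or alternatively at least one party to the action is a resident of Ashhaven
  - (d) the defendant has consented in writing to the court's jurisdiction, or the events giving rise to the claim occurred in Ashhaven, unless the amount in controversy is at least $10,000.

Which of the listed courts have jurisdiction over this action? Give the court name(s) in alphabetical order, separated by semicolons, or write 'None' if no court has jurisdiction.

The Superior Court of Yaren:
  (a) The amount in controversy is $156,000, which meets the USD 50,000 floor. Met.
  (b) The amount in controversy is $156,000, within the $157,000 ceiling, so one alternative holds. Condition met.
  (c) The plaintiff resides in Lordale, not Yaren; the operative events occurred in Uldora, not Veldora — none of the alternatives is met. Condition not met.
  (d) The plaintiff resides in Lordale, which is not Yaren, so this disjunct is met. Condition met.
  → Not every requirement is met — no jurisdiction.
The Lordale High Bench:
  (a) Petra Lindqvist resides in Lordale, so this disjunct is met. And the carve-out is inapplicable — the amount in controversy is USD 156,000, above the 150,000 dollars ceiling. Satisfied.
  (b) The amount in controversy is 156,000 dollars, which meets the 15,000 dollars floor. The exception is not triggered, since the defendant resides in Ashhaven, not Lordale. Condition met.
  (c) Every defendant has filed written consent — that alternative is enough. Satisfied.
  (d) No defendant is a corporation. Not met.
  (e) The claim is an employment claim, not a contract claim. Condition met.
  → At least one condition fails; no jurisdiction.
The Ashhaven High Bench:
  (a) The plaintiff resides in Lordale, which is not Ashhaven, which satisfies one of the alternatives. Condition met.
  (b) The defendant resides in Ashhaven, which satisfies one of the alternatives. Satisfied.
  (c) The amount in controversy is $156,000, which meets the $25,000 floor, so this disjunct is met. Met.
  (d) Every defendant has filed written consent, so this disjunct is met. Condition met.
  → Every requirement is satisfied — jurisdiction.

the Ashhaven High Bench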